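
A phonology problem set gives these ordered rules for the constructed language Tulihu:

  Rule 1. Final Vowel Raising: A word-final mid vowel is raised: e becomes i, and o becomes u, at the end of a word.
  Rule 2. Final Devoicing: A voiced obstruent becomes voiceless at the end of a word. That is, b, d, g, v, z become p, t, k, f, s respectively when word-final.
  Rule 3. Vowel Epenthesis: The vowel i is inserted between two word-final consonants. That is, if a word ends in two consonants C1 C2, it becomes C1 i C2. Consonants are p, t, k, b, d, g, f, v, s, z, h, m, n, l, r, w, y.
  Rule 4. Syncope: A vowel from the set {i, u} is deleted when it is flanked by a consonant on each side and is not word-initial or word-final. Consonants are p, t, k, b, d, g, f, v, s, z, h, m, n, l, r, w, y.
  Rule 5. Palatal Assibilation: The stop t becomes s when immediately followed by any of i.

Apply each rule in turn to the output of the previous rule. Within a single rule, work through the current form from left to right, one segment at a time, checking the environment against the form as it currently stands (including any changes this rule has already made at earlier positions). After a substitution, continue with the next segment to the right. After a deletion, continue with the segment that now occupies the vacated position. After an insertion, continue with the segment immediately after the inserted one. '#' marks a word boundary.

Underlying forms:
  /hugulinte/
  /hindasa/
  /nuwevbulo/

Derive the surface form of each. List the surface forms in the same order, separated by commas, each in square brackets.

[hglnsi], [hndasa], [nwevblu]

/hugulinte/:
  Rule 1 Final Vowel Raising: [hugulinte] → [hugulinti]
  Rule 2 Final Devoicing: no change — [hugulinti]
  Rule 3 Vowel Epenthesis: no change — [hugulinti]
  Rule 4 Syncope: [hugulinti] → [hglnti]
  Rule 5 Palatal Assibilation: [hglnti] → [hglnsi]
/hindasa/:
  Rule 1 Final Vowel Raising: no change — [hindasa]
  Rule 2 Final Devoicing: no change — [hindasa]
  Rule 3 Vowel Epenthesis: no change — [hindasa]
  Rule 4 Syncope: [hindasa] → [hndasa]
  Rule 5 Palatal Assibilation: no change — [hndasa]
/nuwevbulo/:
  Rule 1 Final Vowel Raising: [nuwevbulo] → [nuwevbulu]
  Rule 2 Final Devoicing: no change — [nuwevbulu]
  Rule 3 Vowel Epenthesis: no change — [nuwevbulu]
  Rule 4 Syncope: [nuwevbulu] → [nwevblu]
  Rule 5 Palatal Assibilation: no change — [nwevblu]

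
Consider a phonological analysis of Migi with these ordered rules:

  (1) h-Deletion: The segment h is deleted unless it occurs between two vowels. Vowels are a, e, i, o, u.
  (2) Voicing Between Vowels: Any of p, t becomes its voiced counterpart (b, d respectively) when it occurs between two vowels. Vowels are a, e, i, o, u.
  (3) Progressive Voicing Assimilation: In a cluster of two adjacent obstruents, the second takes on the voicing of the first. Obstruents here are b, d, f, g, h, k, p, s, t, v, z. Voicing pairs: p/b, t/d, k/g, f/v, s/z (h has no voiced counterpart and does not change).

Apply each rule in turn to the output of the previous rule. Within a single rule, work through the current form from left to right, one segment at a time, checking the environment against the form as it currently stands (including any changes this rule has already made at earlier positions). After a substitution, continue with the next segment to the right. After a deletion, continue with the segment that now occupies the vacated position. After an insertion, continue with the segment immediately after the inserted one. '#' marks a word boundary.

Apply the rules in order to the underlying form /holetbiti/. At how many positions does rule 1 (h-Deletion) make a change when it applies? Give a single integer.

1

(1) h-Deletion: [holetbiti] → [oletbiti]
(2) Voicing Between Vowels: [oletbiti] → [oletbidi]
(3) Progressive Voicing Assimilation: [oletbidi] → [oletpidi]
Rule 1 changed 1 position(s).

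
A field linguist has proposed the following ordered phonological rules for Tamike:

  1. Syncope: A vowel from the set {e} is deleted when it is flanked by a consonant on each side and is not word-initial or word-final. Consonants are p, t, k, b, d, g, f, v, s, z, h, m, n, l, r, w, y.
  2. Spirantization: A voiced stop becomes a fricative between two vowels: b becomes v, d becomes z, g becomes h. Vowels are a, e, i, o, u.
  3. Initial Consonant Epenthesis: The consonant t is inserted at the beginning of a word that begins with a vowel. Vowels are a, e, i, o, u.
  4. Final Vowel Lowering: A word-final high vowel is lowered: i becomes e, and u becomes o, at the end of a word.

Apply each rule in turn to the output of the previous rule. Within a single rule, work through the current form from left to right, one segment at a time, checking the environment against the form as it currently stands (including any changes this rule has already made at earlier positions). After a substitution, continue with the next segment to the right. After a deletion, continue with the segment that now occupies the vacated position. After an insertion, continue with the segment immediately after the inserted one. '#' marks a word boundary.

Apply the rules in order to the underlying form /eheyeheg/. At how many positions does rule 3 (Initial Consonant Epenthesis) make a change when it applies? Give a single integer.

1

1 Syncope: [eheyeheg] → [ehyhg]
2 Spirantization: no change — [ehyhg]
3 Initial Consonant Epenthesis: [ehyhg] → [tehyhg]
4 Final Vowel Lowering: no change — [tehyhg]
Rule 3 changed 1 position(s).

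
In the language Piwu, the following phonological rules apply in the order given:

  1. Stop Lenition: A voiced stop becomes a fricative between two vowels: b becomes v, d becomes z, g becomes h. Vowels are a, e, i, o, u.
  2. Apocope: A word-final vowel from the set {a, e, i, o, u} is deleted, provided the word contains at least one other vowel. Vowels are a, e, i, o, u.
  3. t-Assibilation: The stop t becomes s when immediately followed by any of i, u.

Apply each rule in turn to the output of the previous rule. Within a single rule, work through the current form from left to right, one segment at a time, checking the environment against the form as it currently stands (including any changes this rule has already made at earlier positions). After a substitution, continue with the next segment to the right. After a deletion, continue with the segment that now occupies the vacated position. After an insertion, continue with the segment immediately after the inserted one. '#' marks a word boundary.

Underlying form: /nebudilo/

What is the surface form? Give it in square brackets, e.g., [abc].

[nevuzil]

1 Stop Lenition: [nebudilo] → [nevuzilo]
2 Apocope: [nevuzilo] → [nevuzil]
3 t-Assibilation: no change — [nevuzil]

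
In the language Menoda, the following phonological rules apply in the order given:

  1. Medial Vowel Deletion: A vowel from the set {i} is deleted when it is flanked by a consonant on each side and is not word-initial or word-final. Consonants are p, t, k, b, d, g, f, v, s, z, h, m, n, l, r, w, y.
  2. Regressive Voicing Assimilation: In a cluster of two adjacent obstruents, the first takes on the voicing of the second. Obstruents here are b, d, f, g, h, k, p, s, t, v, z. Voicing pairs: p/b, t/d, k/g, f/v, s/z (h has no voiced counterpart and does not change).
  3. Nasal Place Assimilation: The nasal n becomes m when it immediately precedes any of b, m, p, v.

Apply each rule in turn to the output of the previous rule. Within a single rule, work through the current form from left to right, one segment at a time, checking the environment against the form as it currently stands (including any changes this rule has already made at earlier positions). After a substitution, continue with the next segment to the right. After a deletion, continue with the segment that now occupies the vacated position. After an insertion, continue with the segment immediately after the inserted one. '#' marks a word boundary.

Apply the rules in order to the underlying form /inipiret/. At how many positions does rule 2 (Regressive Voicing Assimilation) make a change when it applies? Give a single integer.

0

1 Medial Vowel Deletion: [inipiret] → [inpret]
2 Regressive Voicing Assimilation: no change — [inpret]
3 Nasal Place Assimilation: [inpret] → [impret]
Rule 2 changed 0 position(s).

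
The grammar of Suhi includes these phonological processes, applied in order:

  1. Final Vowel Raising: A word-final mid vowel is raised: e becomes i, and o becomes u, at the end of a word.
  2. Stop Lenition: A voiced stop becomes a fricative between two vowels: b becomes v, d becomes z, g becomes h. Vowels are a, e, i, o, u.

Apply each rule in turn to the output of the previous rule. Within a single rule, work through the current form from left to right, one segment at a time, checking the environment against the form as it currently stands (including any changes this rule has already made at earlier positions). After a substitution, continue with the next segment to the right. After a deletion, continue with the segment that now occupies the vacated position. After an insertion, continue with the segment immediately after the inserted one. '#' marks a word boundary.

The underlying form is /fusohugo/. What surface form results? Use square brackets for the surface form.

[fusohuhu]

1 Final Vowel Raising: [fusohugo] → [fusohugu]
2 Stop Lenition: [fusohugu] → [fusohuhu]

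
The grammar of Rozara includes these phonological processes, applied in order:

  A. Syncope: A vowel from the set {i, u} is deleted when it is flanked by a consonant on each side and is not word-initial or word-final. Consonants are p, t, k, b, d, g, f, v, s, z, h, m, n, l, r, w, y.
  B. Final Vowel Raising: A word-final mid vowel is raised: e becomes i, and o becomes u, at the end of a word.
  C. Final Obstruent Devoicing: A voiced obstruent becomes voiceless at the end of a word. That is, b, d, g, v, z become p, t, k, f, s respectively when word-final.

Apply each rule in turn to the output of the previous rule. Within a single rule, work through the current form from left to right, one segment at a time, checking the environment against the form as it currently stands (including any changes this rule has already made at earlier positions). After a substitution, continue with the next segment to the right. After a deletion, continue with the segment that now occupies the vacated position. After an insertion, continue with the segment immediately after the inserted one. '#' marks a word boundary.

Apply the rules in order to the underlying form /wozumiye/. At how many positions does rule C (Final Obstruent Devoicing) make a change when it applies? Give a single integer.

0

A Syncope: [wozumiye] → [wozmye]
B Final Vowel Raising: [wozmye] → [wozmyi]
C Final Obstruent Devoicing: no change — [wozmyi]
Rule C changed 0 position(s).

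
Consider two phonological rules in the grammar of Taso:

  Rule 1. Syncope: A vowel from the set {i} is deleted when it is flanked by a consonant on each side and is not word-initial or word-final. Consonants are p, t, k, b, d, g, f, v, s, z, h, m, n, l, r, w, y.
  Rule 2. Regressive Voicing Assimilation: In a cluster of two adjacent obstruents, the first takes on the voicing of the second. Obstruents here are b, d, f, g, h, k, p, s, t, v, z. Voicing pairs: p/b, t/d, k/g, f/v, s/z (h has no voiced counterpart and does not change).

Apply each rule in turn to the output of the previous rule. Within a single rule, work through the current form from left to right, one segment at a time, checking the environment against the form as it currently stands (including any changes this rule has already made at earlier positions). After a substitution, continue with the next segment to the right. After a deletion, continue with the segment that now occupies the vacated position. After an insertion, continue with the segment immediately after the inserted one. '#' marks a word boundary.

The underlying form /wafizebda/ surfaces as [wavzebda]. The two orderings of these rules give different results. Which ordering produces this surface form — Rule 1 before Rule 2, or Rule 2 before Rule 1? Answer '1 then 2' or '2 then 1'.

Order 1 then 2:
  1 Syncope: [wafizebda] → [wafzebda]
  2 Regressive Voicing Assimilation: [wafzebda] → [wavzebda]
  result: [wavzebda]
Order 2 then 1:
  2 Regressive Voicing Assimilation: no change — [wafizebda]
  1 Syncope: [wafizebda] → [wafzebda]
  result: [wafzebda]

1 then 2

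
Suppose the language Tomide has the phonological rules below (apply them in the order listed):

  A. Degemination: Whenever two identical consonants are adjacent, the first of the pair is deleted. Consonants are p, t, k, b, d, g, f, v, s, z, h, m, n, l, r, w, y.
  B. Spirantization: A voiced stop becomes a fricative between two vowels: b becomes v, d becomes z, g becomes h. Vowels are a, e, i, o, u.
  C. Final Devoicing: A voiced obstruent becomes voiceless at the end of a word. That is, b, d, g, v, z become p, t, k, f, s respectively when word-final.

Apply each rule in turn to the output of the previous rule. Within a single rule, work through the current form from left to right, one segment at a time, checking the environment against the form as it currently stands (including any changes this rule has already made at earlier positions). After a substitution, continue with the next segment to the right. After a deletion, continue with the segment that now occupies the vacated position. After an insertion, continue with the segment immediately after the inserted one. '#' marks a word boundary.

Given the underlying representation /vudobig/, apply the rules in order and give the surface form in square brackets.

A Degemination: no change — [vudobig]
B Spirantization: [vudobig] → [vuzovig]
C Final Devoicing: [vuzovig] → [vuzovik]

[vuzovik]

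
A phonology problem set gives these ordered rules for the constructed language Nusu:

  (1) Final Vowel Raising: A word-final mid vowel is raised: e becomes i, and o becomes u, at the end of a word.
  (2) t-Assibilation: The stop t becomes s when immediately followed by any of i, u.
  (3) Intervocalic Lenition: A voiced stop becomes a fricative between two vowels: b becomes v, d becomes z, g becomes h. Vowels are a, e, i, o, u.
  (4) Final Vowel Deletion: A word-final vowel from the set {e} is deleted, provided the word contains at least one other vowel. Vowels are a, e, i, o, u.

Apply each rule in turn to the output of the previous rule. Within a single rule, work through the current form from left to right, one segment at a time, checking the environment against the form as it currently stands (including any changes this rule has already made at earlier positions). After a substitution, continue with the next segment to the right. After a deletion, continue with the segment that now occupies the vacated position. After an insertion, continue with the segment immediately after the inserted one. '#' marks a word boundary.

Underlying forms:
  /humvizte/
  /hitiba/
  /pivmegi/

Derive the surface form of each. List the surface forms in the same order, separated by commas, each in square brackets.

[humvizsi], [hisiva], [pivmehi]

/humvizte/:
  (1) Final Vowel Raising: [humvizte] → [humvizti]
  (2) t-Assibilation: [humvizti] → [humvizsi]
  (3) Intervocalic Lenition: no change — [humvizsi]
  (4) Final Vowel Deletion: no change — [humvizsi]
/hitiba/:
  (1) Final Vowel Raising: no change — [hitiba]
  (2) t-Assibilation: [hitiba] → [hisiba]
  (3) Intervocalic Lenition: [hisiba] → [hisiva]
  (4) Final Vowel Deletion: no change — [hisiva]
/pivmegi/:
  (1) Final Vowel Raising: no change — [pivmegi]
  (2) t-Assibilation: no change — [pivmegi]
  (3) Intervocalic Lenition: [pivmegi] → [pivmehi]
  (4) Final Vowel Deletion: no change — [pivmehi]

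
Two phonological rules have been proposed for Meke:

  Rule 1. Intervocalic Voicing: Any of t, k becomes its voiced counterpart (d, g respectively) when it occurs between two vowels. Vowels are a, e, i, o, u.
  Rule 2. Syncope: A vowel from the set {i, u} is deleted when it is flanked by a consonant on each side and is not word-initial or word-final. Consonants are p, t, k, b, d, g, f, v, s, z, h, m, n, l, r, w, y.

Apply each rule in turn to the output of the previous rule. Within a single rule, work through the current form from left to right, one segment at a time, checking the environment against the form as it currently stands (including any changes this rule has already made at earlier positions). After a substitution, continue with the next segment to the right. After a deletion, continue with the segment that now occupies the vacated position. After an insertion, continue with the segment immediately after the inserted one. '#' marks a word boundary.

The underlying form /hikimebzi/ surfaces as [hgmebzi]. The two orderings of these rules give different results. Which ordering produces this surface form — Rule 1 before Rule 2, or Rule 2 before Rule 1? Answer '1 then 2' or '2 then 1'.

Order 1 then 2:
  1 Intervocalic Voicing: [hikimebzi] → [higimebzi]
  2 Syncope: [higimebzi] → [hgmebzi]
  result: [hgmebzi]
Order 2 then 1:
  2 Syncope: [hikimebzi] → [hkmebzi]
  1 Intervocalic Voicing: no change — [hkmebzi]
  result: [hkmebzi]

1 then 2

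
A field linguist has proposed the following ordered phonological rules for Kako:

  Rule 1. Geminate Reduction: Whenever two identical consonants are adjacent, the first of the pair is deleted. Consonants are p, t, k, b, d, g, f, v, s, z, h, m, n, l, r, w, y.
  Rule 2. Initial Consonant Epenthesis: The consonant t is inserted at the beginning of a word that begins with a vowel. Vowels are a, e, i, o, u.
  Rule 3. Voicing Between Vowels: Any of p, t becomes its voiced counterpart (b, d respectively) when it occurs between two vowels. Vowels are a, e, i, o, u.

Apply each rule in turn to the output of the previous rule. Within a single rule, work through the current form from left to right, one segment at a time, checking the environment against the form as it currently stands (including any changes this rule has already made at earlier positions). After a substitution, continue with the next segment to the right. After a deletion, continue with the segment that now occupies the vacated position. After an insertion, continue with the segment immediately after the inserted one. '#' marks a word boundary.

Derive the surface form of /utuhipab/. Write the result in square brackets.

Rule 1 Geminate Reduction: no change — [utuhipab]
Rule 2 Initial Consonant Epenthesis: [utuhipab] → [tutuhipab]
Rule 3 Voicing Between Vowels: [tutuhipab] → [tuduhibab]

[tuduhibab]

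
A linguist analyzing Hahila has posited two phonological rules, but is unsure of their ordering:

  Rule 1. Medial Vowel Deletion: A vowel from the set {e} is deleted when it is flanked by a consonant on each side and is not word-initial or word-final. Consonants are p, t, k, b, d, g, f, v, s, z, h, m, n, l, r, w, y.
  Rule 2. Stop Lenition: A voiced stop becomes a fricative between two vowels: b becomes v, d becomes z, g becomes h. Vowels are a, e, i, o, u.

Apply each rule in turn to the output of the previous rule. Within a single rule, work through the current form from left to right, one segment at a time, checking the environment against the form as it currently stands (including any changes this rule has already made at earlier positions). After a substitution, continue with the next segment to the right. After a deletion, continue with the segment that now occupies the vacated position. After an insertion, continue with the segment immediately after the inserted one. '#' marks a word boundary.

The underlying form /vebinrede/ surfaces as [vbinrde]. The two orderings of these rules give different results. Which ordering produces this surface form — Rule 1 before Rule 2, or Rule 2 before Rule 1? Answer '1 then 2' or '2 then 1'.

1 then 2

Order 1 then 2:
  1 Medial Vowel Deletion: [vebinrede] → [vbinrde]
  2 Stop Lenition: no change — [vbinrde]
  result: [vbinrde]
Order 2 then 1:
  2 Stop Lenition: [vebinrede] → [vevinreze]
  1 Medial Vowel Deletion: [vevinreze] → [vvinrze]
  result: [vvinrze]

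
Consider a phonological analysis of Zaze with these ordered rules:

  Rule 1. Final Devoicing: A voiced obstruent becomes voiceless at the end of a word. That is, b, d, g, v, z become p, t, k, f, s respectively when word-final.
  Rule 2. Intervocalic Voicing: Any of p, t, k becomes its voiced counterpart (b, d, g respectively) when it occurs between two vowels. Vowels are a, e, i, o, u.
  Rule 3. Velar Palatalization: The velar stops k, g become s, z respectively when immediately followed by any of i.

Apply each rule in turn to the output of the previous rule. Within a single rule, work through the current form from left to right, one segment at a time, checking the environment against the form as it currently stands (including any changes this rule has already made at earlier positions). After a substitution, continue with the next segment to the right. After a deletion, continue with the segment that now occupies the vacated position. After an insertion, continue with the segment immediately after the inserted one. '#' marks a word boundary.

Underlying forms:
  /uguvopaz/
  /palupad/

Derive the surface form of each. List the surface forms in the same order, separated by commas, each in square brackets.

[uguvobas], [palubat]

/uguvopaz/:
  Rule 1 Final Devoicing: [uguvopaz] → [uguvopas]
  Rule 2 Intervocalic Voicing: [uguvopas] → [uguvobas]
  Rule 3 Velar Palatalization: no change — [uguvobas]
/palupad/:
  Rule 1 Final Devoicing: [palupad] → [palupat]
  Rule 2 Intervocalic Voicing: [palupat] → [palubat]
  Rule 3 Velar Palatalization: no change — [palubat]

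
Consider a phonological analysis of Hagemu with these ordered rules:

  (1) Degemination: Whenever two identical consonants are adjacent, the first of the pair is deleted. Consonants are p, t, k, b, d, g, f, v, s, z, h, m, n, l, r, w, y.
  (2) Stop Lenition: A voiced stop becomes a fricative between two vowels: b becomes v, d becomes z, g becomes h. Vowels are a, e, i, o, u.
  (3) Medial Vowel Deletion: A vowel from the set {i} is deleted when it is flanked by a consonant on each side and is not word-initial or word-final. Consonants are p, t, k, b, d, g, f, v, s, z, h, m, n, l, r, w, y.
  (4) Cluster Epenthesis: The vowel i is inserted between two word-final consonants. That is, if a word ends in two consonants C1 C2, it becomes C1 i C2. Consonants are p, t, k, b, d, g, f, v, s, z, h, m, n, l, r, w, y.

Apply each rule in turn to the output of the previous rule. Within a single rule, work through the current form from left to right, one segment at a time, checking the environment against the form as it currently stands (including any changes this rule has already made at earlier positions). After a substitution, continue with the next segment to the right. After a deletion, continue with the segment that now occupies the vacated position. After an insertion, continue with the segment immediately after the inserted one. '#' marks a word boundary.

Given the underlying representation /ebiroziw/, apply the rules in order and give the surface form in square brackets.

[evroziw]

(1) Degemination: no change — [ebiroziw]
(2) Stop Lenition: [ebiroziw] → [eviroziw]
(3) Medial Vowel Deletion: [eviroziw] → [evrozw]
(4) Cluster Epenthesis: [evrozw] → [evroziw]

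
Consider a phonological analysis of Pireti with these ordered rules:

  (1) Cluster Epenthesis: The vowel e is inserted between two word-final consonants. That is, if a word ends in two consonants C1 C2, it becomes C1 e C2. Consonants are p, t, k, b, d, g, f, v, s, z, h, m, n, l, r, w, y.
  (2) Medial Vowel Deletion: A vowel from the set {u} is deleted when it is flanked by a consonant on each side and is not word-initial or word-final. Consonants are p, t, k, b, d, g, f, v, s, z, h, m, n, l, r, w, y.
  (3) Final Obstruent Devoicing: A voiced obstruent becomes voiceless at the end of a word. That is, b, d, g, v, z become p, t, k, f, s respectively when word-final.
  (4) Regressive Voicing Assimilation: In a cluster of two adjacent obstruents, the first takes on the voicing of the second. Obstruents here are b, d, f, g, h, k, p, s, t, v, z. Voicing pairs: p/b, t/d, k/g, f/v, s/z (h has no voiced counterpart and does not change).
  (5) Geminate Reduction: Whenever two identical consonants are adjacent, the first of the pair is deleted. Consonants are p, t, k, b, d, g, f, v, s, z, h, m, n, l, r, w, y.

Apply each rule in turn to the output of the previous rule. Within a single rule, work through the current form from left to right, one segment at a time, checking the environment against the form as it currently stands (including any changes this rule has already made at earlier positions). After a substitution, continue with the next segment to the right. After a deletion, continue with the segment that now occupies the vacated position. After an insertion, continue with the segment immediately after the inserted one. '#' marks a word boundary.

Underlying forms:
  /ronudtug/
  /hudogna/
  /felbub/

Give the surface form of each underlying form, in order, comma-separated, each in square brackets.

/ronudtug/:
  (1) Cluster Epenthesis: no change — [ronudtug]
  (2) Medial Vowel Deletion: [ronudtug] → [rondtg]
  (3) Final Obstruent Devoicing: [rondtg] → [rondtk]
  (4) Regressive Voicing Assimilation: [rondtk] → [ronttk]
  (5) Geminate Reduction: [ronttk] → [rontk]
/hudogna/:
  (1) Cluster Epenthesis: no change — [hudogna]
  (2) Medial Vowel Deletion: [hudogna] → [hdogna]
  (3) Final Obstruent Devoicing: no change — [hdogna]
  (4) Regressive Voicing Assimilation: no change — [hdogna]
  (5) Geminate Reduction: no change — [hdogna]
/felbub/:
  (1) Cluster Epenthesis: no change — [felbub]
  (2) Medial Vowel Deletion: [felbub] → [felbb]
  (3) Final Obstruent Devoicing: [felbb] → [felbp]
  (4) Regressive Voicing Assimilation: [felbp] → [felpp]
  (5) Geminate Reduction: [felpp] → [felp]

[rontk], [hdogna], [felp]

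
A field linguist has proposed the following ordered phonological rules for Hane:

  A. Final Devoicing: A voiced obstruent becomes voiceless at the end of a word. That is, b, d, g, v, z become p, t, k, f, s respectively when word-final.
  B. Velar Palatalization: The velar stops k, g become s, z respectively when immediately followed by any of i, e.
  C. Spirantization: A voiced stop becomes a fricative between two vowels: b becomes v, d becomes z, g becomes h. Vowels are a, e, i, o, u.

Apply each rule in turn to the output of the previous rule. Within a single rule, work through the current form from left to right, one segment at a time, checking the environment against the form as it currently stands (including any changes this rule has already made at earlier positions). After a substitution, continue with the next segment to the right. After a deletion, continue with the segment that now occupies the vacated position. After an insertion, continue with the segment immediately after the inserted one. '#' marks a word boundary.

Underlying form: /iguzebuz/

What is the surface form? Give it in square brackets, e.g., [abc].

[ihuzevus]

A Final Devoicing: [iguzebuz] → [iguzebus]
B Velar Palatalization: no change — [iguzebus]
C Spirantization: [iguzebus] → [ihuzevus]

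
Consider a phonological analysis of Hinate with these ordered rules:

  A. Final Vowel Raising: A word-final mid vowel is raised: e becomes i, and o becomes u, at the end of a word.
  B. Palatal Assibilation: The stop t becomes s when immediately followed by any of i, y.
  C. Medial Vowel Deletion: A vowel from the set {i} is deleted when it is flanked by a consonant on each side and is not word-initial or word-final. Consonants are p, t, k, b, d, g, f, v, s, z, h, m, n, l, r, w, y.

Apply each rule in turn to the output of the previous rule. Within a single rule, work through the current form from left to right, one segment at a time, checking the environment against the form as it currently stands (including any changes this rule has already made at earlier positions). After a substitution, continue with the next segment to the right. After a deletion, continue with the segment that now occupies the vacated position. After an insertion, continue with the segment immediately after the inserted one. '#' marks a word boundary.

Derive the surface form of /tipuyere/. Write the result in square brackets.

[spuyeri]

A Final Vowel Raising: [tipuyere] → [tipuyeri]
B Palatal Assibilation: [tipuyeri] → [sipuyeri]
C Medial Vowel Deletion: [sipuyeri] → [spuyeri]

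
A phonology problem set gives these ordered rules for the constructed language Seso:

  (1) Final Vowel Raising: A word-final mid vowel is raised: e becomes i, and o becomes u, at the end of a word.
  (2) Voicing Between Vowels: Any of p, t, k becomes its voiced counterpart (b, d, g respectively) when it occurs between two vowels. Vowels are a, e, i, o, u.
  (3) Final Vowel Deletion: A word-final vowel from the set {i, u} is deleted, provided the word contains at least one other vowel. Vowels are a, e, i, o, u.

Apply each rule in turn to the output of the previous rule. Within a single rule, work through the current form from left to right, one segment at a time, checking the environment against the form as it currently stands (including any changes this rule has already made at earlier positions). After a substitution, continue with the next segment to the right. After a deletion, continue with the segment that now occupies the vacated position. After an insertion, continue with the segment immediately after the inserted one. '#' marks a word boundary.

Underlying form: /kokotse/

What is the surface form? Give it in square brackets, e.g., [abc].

(1) Final Vowel Raising: [kokotse] → [kokotsi]
(2) Voicing Between Vowels: [kokotsi] → [kogotsi]
(3) Final Vowel Deletion: [kogotsi] → [kogots]

[kogots]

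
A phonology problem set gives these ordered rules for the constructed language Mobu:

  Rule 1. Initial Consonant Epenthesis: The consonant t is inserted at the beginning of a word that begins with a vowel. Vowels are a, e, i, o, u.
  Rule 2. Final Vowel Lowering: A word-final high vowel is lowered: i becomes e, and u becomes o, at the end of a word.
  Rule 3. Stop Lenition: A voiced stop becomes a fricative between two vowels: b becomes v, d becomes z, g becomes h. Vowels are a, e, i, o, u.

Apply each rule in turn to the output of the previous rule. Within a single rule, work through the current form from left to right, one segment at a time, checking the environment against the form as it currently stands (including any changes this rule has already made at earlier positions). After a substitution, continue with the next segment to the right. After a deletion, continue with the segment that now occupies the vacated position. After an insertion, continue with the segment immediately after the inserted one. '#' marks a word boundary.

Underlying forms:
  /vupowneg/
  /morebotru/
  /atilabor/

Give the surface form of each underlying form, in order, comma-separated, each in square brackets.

/vupowneg/:
  Rule 1 Initial Consonant Epenthesis: no change — [vupowneg]
  Rule 2 Final Vowel Lowering: no change — [vupowneg]
  Rule 3 Stop Lenition: no change — [vupowneg]
/morebotru/:
  Rule 1 Initial Consonant Epenthesis: no change — [morebotru]
  Rule 2 Final Vowel Lowering: [morebotru] → [morebotro]
  Rule 3 Stop Lenition: [morebotro] → [morevotro]
/atilabor/:
  Rule 1 Initial Consonant Epenthesis: [atilabor] → [tatilabor]
  Rule 2 Final Vowel Lowering: no change — [tatilabor]
  Rule 3 Stop Lenition: [tatilabor] → [tatilavor]

[vupowneg], [morevotro], [tatilavor]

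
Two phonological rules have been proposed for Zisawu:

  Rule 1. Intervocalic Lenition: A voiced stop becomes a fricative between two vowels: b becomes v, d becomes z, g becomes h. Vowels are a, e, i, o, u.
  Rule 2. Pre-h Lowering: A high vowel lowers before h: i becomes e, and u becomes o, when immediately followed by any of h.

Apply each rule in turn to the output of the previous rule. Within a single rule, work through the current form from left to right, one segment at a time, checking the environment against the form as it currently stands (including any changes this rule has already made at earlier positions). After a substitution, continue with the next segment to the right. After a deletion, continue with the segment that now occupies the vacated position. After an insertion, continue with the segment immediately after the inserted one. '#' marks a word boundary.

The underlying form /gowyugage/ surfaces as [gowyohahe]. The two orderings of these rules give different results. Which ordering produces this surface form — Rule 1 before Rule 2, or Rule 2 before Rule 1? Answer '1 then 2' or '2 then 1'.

1 then 2

Order 1 then 2:
  1 Intervocalic Lenition: [gowyugage] → [gowyuhahe]
  2 Pre-h Lowering: [gowyuhahe] → [gowyohahe]
  result: [gowyohahe]
Order 2 then 1:
  2 Pre-h Lowering: no change — [gowyugage]
  1 Intervocalic Lenition: [gowyugage] → [gowyuhahe]
  result: [gowyuhahe]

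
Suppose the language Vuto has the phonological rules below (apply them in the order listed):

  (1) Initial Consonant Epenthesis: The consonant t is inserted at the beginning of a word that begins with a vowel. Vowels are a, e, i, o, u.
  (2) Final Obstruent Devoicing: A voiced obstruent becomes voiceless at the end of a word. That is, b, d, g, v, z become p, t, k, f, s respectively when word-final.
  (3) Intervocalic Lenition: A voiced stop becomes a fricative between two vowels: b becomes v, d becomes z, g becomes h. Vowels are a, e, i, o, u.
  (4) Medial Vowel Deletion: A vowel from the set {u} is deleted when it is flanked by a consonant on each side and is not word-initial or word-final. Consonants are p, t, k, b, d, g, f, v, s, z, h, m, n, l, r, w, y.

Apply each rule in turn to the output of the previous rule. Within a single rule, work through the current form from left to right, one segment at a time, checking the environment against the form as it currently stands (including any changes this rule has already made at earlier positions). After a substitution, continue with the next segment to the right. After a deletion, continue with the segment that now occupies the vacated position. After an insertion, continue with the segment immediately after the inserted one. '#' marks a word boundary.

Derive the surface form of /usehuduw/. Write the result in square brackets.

(1) Initial Consonant Epenthesis: [usehuduw] → [tusehuduw]
(2) Final Obstruent Devoicing: no change — [tusehuduw]
(3) Intervocalic Lenition: [tusehuduw] → [tusehuzuw]
(4) Medial Vowel Deletion: [tusehuzuw] → [tsehzw]

[tsehzw]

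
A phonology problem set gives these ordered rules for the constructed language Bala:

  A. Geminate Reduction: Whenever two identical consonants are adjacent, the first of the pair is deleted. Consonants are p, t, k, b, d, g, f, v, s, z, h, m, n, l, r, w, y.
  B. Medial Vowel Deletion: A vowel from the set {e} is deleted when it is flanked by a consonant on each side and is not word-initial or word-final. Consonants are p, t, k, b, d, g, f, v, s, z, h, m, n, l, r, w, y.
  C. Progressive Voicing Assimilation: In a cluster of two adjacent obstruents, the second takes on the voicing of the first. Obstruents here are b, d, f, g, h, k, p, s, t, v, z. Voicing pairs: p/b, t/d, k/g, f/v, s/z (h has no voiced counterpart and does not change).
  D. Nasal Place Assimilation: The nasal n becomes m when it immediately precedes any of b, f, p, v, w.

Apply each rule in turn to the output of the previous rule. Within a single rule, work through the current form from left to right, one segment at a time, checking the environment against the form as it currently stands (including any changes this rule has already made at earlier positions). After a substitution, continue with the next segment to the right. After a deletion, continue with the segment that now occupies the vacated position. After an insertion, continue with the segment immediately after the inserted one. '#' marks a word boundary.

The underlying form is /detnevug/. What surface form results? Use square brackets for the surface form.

A Geminate Reduction: no change — [detnevug]
B Medial Vowel Deletion: [detnevug] → [dtnvug]
C Progressive Voicing Assimilation: [dtnvug] → [ddnvug]
D Nasal Place Assimilation: [ddnvug] → [ddmvug]

[ddmvug]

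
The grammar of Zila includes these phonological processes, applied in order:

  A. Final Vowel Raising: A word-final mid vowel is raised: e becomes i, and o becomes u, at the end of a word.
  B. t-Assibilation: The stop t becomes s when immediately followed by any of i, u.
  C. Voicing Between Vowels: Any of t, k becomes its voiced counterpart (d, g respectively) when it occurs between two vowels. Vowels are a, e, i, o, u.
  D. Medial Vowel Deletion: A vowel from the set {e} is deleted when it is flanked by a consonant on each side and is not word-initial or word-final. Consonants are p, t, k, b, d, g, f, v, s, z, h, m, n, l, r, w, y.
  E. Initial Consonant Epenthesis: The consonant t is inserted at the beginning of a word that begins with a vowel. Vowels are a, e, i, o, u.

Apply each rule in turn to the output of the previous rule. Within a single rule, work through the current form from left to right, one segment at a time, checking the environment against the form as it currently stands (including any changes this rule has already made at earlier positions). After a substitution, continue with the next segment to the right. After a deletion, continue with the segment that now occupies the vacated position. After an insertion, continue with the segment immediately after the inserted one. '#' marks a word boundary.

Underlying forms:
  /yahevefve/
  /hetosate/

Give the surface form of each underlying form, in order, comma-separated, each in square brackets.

/yahevefve/:
  A Final Vowel Raising: [yahevefve] → [yahevefvi]
  B t-Assibilation: no change — [yahevefvi]
  C Voicing Between Vowels: no change — [yahevefvi]
  D Medial Vowel Deletion: [yahevefvi] → [yahvfvi]
  E Initial Consonant Epenthesis: no change — [yahvfvi]
/hetosate/:
  A Final Vowel Raising: [hetosate] → [hetosati]
  B t-Assibilation: [hetosati] → [hetosasi]
  C Voicing Between Vowels: [hetosasi] → [hedosasi]
  D Medial Vowel Deletion: [hedosasi] → [hdosasi]
  E Initial Consonant Epenthesis: no change — [hdosasi]

[yahvfvi], [hdosasi]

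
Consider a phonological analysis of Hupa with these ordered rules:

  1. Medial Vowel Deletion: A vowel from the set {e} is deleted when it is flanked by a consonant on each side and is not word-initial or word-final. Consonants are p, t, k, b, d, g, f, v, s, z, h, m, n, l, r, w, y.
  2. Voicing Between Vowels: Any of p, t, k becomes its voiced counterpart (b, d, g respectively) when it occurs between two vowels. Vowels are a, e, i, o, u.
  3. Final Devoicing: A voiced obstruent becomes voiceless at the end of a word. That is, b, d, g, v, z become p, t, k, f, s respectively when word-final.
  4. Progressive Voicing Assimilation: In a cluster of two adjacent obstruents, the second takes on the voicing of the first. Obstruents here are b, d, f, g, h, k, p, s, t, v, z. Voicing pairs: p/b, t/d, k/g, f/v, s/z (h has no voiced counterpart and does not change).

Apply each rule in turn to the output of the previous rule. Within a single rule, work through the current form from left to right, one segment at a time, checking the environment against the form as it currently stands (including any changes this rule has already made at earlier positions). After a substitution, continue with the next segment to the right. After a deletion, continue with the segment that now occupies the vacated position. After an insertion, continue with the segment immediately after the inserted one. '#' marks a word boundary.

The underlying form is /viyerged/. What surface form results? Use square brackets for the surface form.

1 Medial Vowel Deletion: [viyerged] → [viyrgd]
2 Voicing Between Vowels: no change — [viyrgd]
3 Final Devoicing: [viyrgd] → [viyrgt]
4 Progressive Voicing Assimilation: [viyrgt] → [viyrgd]

[viyrgd]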